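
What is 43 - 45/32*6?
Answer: 553/16 ≈ 34.563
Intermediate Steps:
43 - 45/32*6 = 43 - 135/16 = 553/16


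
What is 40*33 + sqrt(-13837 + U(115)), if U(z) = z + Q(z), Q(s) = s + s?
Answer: 1320 + 2*I*sqrt(3373) ≈ 1320.0 + 116.16*I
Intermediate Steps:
Q(s) = 2*s
U(z) = 3*z (U(z) = z + 2*z = 3*z)
40*33 + sqrt(-13837 + U(115)) = 40*33 + sqrt(-13837 + 3*115) = 1320 + sqrt(-13837 + 345) = 1320 + sqrt(-13492) = 1320 + 2*I*sqrt(3373)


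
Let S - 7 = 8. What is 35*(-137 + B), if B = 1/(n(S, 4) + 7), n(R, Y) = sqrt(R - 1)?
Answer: -4788 - sqrt(14) ≈ -4791.7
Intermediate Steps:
S = 15 (S = 7 + 8 = 15)
n(R, Y) = sqrt(-1 + R)
B = 1/(7 + sqrt(14)) (B = 1/(sqrt(-1 + 15) + 7) = 1/(sqrt(14) + 7) = 1/(7 + sqrt(14)) ≈ 0.093096)
35*(-137 + B) = 35*(-137 + (1/5 - sqrt(14)/35)) = 35*(-684/5 - sqrt(14)/35) = -4788 - sqrt(14)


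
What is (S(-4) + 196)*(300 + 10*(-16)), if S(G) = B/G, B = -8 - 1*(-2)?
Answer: 27650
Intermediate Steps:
B = -6 (B = -8 + 2 = -6)
S(G) = -6/G
(S(-4) + 196)*(300 + 10*(-16)) = (-6/(-4) + 196)*(300 + 10*(-16)) = (-6*(-1/4) + 196)*(300 - 160) = (3/2 + 196)*140 = (395/2)*140 = 27650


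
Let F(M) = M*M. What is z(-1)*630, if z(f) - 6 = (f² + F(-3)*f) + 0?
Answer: -1260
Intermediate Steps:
F(M) = M²
z(f) = 6 + f² + 9*f (z(f) = 6 + ((f² + (-3)²*f) + 0) = 6 + ((f² + 9*f) + 0) = 6 + (f² + 9*f) = 6 + f² + 9*f)
z(-1)*630 = (6 + (-1)² + 9*(-1))*630 = (6 + 1 - 9)*630 = -2*630 = -1260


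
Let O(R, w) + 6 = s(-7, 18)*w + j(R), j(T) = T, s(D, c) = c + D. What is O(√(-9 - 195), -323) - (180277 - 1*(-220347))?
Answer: -404183 + 2*I*√51 ≈ -4.0418e+5 + 14.283*I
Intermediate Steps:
s(D, c) = D + c
O(R, w) = -6 + R + 11*w (O(R, w) = -6 + ((-7 + 18)*w + R) = -6 + (11*w + R) = -6 + (R + 11*w) = -6 + R + 11*w)
O(√(-9 - 195), -323) - (180277 - 1*(-220347)) = (-6 + √(-9 - 195) + 11*(-323)) - (180277 - 1*(-220347)) = (-6 + √(-204) - 3553) - (180277 + 220347) = (-6 + 2*I*√51 - 3553) - 1*400624 = (-3559 + 2*I*√51) - 400624 = -404183 + 2*I*√51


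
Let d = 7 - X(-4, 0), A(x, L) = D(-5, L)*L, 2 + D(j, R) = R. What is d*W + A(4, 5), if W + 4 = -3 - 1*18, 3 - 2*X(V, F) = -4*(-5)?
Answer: -745/2 ≈ -372.50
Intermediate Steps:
D(j, R) = -2 + R
A(x, L) = L*(-2 + L) (A(x, L) = (-2 + L)*L = L*(-2 + L))
X(V, F) = -17/2 (X(V, F) = 3/2 - (-2)*(-5) = 3/2 - ½*20 = 3/2 - 10 = -17/2)
d = 31/2 (d = 7 - 1*(-17/2) = 7 + 17/2 = 31/2 ≈ 15.500)
W = -25 (W = -4 + (-3 - 1*18) = -4 + (-3 - 18) = -4 - 21 = -25)
d*W + A(4, 5) = (31/2)*(-25) + 5*(-2 + 5) = -775/2 + 5*3 = -775/2 + 15 = -745/2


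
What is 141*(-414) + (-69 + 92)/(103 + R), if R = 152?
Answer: -14885347/255 ≈ -58374.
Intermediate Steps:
141*(-414) + (-69 + 92)/(103 + R) = 141*(-414) + (-69 + 92)/(103 + 152) = -58374 + 23/255 = -14885347/255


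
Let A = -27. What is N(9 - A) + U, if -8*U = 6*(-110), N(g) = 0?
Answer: 165/2 ≈ 82.500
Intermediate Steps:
U = 165/2 (U = -3*(-110)/4 = -⅛*(-660) = 165/2 ≈ 82.500)
N(9 - A) + U = 0 + 165/2 = 165/2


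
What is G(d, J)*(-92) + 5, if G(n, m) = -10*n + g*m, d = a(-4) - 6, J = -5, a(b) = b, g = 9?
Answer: -5055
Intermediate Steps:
d = -10 (d = -4 - 6 = -10)
G(n, m) = -10*n + 9*m
G(d, J)*(-92) + 5 = (-10*(-10) + 9*(-5))*(-92) + 5 = (100 - 45)*(-92) + 5 = 55*(-92) + 5 = -5060 + 5 = -5055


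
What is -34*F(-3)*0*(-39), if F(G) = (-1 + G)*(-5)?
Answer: 0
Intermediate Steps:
F(G) = 5 - 5*G
-34*F(-3)*0*(-39) = -34*(5 - 5*(-3))*0*(-39) = -34*(5 + 15)*0*(-39) = -680*0*(-39) = -34*0*(-39) = 0*(-39) = 0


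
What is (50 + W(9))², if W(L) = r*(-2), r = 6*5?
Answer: 100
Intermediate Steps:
r = 30
W(L) = -60 (W(L) = 30*(-2) = -60)
(50 + W(9))² = (50 - 60)² = (-10)² = 100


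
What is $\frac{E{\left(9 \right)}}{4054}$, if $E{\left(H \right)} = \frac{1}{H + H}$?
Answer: $\frac{1}{72972} \approx 1.3704 \cdot 10^{-5}$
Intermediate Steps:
$E{\left(H \right)} = \frac{1}{2 H}$
$\frac{E{\left(9 \right)}}{4054} = \frac{\frac{1}{2} \cdot \frac{1}{9}}{4054} = \frac{1}{2} \cdot \frac{1}{9} \cdot \frac{1}{4054} = \frac{1}{18} \cdot \frac{1}{4054} = \frac{1}{72972}$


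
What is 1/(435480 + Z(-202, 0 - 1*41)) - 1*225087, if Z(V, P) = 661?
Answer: -98169669266/436141 ≈ -2.2509e+5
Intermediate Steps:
1/(435480 + Z(-202, 0 - 1*41)) - 1*225087 = 1/(435480 + 661) - 1*225087 = 1/436141 - 225087 = -98169669266/436141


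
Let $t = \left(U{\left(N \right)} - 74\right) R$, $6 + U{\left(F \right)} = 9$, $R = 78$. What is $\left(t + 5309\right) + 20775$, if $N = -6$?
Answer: $20546$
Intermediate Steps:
$U{\left(F \right)} = 3$ ($U{\left(F \right)} = -6 + 9 = 3$)
$t = -5538$ ($t = \left(3 - 74\right) 78 = \left(-71\right) 78 = -5538$)
$\left(t + 5309\right) + 20775 = \left(-5538 + 5309\right) + 20775 = -229 + 20775 = 20546$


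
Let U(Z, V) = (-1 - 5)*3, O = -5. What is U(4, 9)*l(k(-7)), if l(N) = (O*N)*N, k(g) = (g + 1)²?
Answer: 116640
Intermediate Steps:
U(Z, V) = -18 (U(Z, V) = -6*3 = -18)
k(g) = (1 + g)²
l(N) = -5*N² (l(N) = (-5*N)*N = -5*N²)
U(4, 9)*l(k(-7)) = -(-90)*((1 - 7)²)² = -(-90)*((-6)²)² = -(-90)*36² = -(-90)*1296 = -18*(-6480) = 116640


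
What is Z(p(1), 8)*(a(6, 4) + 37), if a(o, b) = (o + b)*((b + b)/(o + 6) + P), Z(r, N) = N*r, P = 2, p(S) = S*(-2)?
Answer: -3056/3 ≈ -1018.7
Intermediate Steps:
p(S) = -2*S
a(o, b) = (2 + 2*b/(6 + o))*(b + o) (a(o, b) = (o + b)*((b + b)/(o + 6) + 2) = (b + o)*((2*b)/(6 + o) + 2) = (b + o)*(2*b/(6 + o) + 2) = (b + o)*(2 + 2*b/(6 + o)) = (2 + 2*b/(6 + o))*(b + o))
Z(p(1), 8)*(a(6, 4) + 37) = (8*(-2*1))*(2*(4² + 6² + 6*4 + 6*6 + 2*4*6)/(6 + 6) + 37) = (8*(-2))*(2*(16 + 36 + 24 + 36 + 48)/12 + 37) = -16*(2*(1/12)*160 + 37) = -16*(80/3 + 37) = -16*191/3 = -3056/3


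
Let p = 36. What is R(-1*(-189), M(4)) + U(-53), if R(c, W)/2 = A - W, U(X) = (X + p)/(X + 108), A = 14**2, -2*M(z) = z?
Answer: 21763/55 ≈ 395.69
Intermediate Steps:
M(z) = -z/2
A = 196
U(X) = (36 + X)/(108 + X) (U(X) = (X + 36)/(X + 108) = (36 + X)/(108 + X))
R(c, W) = 392 - 2*W (R(c, W) = 2*(196 - W) = 392 - 2*W)
R(-1*(-189), M(4)) + U(-53) = (392 - (-1)*4) + (36 - 53)/(108 - 53) = (392 - 2*(-2)) - 17/55 = (392 + 4) + (1/55)*(-17) = 396 - 17/55 = 21763/55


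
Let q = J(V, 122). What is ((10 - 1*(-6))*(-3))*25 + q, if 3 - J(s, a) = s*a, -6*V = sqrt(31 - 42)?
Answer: -1197 + 61*I*sqrt(11)/3 ≈ -1197.0 + 67.438*I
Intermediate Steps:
V = -I*sqrt(11)/6 (V = -sqrt(31 - 42)/6 = -I*sqrt(11)/6 ≈ -0.55277*I)
J(s, a) = 3 - a*s (J(s, a) = 3 - s*a = 3 - a*s)
q = 3 + 61*I*sqrt(11)/3 (q = 3 - 1*122*(-I*sqrt(11)/6) = 3 + 61*I*sqrt(11)/3 ≈ 3.0 + 67.438*I)
((10 - 1*(-6))*(-3))*25 + q = ((10 - 1*(-6))*(-3))*25 + (3 + 61*I*sqrt(11)/3) = ((10 + 6)*(-3))*25 + (3 + 61*I*sqrt(11)/3) = (16*(-3))*25 + (3 + 61*I*sqrt(11)/3) = -48*25 + (3 + 61*I*sqrt(11)/3) = -1200 + (3 + 61*I*sqrt(11)/3) = -1197 + 61*I*sqrt(11)/3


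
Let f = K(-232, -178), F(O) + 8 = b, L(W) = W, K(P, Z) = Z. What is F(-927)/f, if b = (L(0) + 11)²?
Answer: -113/178 ≈ -0.63483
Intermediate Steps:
b = 121 (b = (0 + 11)² = 11² = 121)
F(O) = 113 (F(O) = -8 + 121 = 113)
f = -178
F(-927)/f = 113/(-178) = 113*(-1/178) = -113/178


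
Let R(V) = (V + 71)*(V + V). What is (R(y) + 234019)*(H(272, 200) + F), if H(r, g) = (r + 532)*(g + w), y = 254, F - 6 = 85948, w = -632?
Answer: -104319329506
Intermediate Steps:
F = 85954 (F = 6 + 85948 = 85954)
R(V) = 2*V*(71 + V) (R(V) = (71 + V)*(2*V) = 2*V*(71 + V))
H(r, g) = (-632 + g)*(532 + r) (H(r, g) = (r + 532)*(g - 632) = (532 + r)*(-632 + g) = (-632 + g)*(532 + r))
(R(y) + 234019)*(H(272, 200) + F) = (2*254*(71 + 254) + 234019)*((-336224 - 632*272 + 532*200 + 200*272) + 85954) = (2*254*325 + 234019)*((-336224 - 171904 + 106400 + 54400) + 85954) = (165100 + 234019)*(-347328 + 85954) = 399119*(-261374) = -104319329506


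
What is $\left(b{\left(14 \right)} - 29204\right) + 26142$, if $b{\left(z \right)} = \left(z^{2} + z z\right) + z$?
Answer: $-2656$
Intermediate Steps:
$b{\left(z \right)} = z + 2 z^{2}$ ($b{\left(z \right)} = \left(z^{2} + z^{2}\right) + z = 2 z^{2} + z = z + 2 z^{2}$)
$\left(b{\left(14 \right)} - 29204\right) + 26142 = \left(14 \left(1 + 2 \cdot 14\right) - 29204\right) + 26142 = \left(14 \left(1 + 28\right) - 29204\right) + 26142 = \left(14 \cdot 29 - 29204\right) + 26142 = \left(406 - 29204\right) + 26142 = -28798 + 26142 = -2656$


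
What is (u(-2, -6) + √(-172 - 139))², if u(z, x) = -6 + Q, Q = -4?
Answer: (10 - I*√311)² ≈ -211.0 - 352.7*I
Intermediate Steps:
u(z, x) = -10 (u(z, x) = -6 - 4 = -10)
(u(-2, -6) + √(-172 - 139))² = (-10 + √(-172 - 139))² = (-10 + √(-311))² = (-10 + I*√311)²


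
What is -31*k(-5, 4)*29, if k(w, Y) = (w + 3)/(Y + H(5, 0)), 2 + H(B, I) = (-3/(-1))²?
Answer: 1798/11 ≈ 163.45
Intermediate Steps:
H(B, I) = 7 (H(B, I) = -2 + (-3/(-1))² = -2 + (-3*(-1))² = -2 + 3² = -2 + 9 = 7)
k(w, Y) = (3 + w)/(7 + Y) (k(w, Y) = (w + 3)/(Y + 7) = (3 + w)/(7 + Y))
-31*k(-5, 4)*29 = -31*(3 - 5)/(7 + 4)*29 = -31*(-2)/11*29 = -31*(-2/11)*29 = (62/11)*29 = 1798/11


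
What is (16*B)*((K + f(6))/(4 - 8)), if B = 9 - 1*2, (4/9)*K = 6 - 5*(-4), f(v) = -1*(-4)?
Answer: -1750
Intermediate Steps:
f(v) = 4
K = 117/2 (K = 9*(6 - 5*(-4))/4 = 9*(6 + 20)/4 = (9/4)*26 = 117/2 ≈ 58.500)
B = 7 (B = 9 - 2 = 7)
(16*B)*((K + f(6))/(4 - 8)) = (16*7)*((117/2 + 4)/(4 - 8)) = 112*((125/2)/(-4)) = 112*((125/2)*(-¼)) = 112*(-125/8) = -1750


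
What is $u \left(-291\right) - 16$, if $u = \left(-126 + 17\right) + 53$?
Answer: $16280$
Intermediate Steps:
$u = -56$ ($u = -109 + 53 = -56$)
$u \left(-291\right) - 16 = \left(-56\right) \left(-291\right) - 16 = 16296 - 16 = 16280$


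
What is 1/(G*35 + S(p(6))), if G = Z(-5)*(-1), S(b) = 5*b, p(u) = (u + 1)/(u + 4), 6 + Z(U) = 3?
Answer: 2/217 ≈ 0.0092166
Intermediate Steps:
Z(U) = -3 (Z(U) = -6 + 3 = -3)
p(u) = (1 + u)/(4 + u)
G = 3 (G = -3*(-1) = 3)
1/(G*35 + S(p(6))) = 1/(3*35 + 5*((1 + 6)/(4 + 6))) = 1/(105 + 5*(7/10)) = 1/(105 + 7/2) = 1/(217/2) = 2/217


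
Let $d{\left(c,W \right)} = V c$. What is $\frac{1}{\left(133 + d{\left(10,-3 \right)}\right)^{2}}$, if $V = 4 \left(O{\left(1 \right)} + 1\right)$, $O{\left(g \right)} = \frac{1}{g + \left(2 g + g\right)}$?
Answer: $\frac{1}{33489} \approx 2.9861 \cdot 10^{-5}$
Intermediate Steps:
$O{\left(g \right)} = \frac{1}{4 g}$ ($O{\left(g \right)} = \frac{1}{g + 3 g} = \frac{1}{4 g}$)
$V = 5$ ($V = 4 \left(\frac{1}{4 \cdot 1} + 1\right) = 4 \left(\frac{1}{4} \cdot 1 + 1\right) = 4 \left(\frac{1}{4} + 1\right) = 4 \cdot \frac{5}{4} = 5$)
$d{\left(c,W \right)} = 5 c$
$\frac{1}{\left(133 + d{\left(10,-3 \right)}\right)^{2}} = \frac{1}{\left(133 + 5 \cdot 10\right)^{2}} = \frac{1}{\left(133 + 50\right)^{2}} = \frac{1}{183^{2}} = \frac{1}{33489}$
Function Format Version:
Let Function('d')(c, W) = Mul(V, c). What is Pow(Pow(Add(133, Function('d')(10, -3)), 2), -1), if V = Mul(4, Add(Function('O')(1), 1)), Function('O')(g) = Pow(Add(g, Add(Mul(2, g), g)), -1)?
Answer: Rational(1, 33489) ≈ 2.9861e-5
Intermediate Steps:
Function('O')(g) = Mul(Rational(1, 4), Pow(g, -1)) (Function('O')(g) = Pow(Add(g, Mul(3, g)), -1) = Pow(Mul(4, g), -1) = Mul(Rational(1, 4), Pow(g, -1)))
V = 5 (V = Mul(4, Add(Mul(Rational(1, 4), Pow(1, -1)), 1)) = Mul(4, Add(Mul(Rational(1, 4), 1), 1)) = Mul(4, Add(Rational(1, 4), 1)) = Mul(4, Rational(5, 4)) = 5)
Function('d')(c, W) = Mul(5, c)
Pow(Pow(Add(133, Function('d')(10, -3)), 2), -1) = Pow(Pow(Add(133, Mul(5, 10)), 2), -1) = Pow(Pow(Add(133, 50), 2), -1) = Pow(Pow(183, 2), -1) = Pow(33489, -1) = Rational(1, 33489)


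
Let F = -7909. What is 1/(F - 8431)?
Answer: -1/16340 ≈ -6.1200e-5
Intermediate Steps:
1/(F - 8431) = 1/(-7909 - 8431) = 1/(-16340) = -1/16340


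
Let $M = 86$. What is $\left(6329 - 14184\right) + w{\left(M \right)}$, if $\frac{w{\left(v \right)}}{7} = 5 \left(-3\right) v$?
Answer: $-16885$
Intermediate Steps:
$w{\left(v \right)} = - 105 v$ ($w{\left(v \right)} = 7 \cdot 5 \left(-3\right) v = 7 \left(- 15 v\right) = - 105 v$)
$\left(6329 - 14184\right) + w{\left(M \right)} = \left(6329 - 14184\right) - 9030 = -7855 - 9030 = -16885$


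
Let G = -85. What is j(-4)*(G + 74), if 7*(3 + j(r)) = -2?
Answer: 253/7 ≈ 36.143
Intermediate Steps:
j(r) = -23/7 (j(r) = -3 + (⅐)*(-2) = -3 - 2/7 = -23/7)
j(-4)*(G + 74) = -23*(-85 + 74)/7 = -23/7*(-11) = 253/7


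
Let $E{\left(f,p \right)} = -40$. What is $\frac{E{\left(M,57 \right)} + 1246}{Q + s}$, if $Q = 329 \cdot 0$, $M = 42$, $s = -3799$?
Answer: $- \frac{1206}{3799} \approx -0.31745$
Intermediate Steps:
$Q = 0$
$\frac{E{\left(M,57 \right)} + 1246}{Q + s} = \frac{-40 + 1246}{0 - 3799} = \frac{1206}{-3799} = 1206 \left(- \frac{1}{3799}\right) = - \frac{1206}{3799}$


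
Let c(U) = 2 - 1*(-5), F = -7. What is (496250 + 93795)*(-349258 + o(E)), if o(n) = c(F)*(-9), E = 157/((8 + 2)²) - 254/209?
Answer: -206115109445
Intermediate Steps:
c(U) = 7 (c(U) = 2 + 5 = 7)
E = 7413/20900 (E = 157/(10²) - 254*1/209 = 157/100 - 254/209 = 7413/20900 ≈ 0.35469)
o(n) = -63 (o(n) = 7*(-9) = -63)
(496250 + 93795)*(-349258 + o(E)) = (496250 + 93795)*(-349258 - 63) = 590045*(-349321) = -206115109445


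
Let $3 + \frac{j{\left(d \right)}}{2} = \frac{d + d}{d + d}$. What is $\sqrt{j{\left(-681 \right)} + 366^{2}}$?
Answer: $8 \sqrt{2093} \approx 365.99$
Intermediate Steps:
$j{\left(d \right)} = -4$ ($j{\left(d \right)} = -6 + 2 \frac{d + d}{d + d} = -6 + 2 \frac{2 d}{2 d} = -6 + 2 \cdot 2 d \frac{1}{2 d} = -6 + 2 \cdot 1 = -6 + 2 = -4$)
$\sqrt{j{\left(-681 \right)} + 366^{2}} = \sqrt{-4 + 366^{2}} = \sqrt{-4 + 133956} = \sqrt{133952} = 8 \sqrt{2093}$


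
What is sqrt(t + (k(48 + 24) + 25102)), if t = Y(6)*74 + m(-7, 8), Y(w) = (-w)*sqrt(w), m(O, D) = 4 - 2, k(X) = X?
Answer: 2*sqrt(6294 - 111*sqrt(6)) ≈ 155.20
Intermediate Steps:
m(O, D) = 2
Y(w) = -w**(3/2)
t = 2 - 444*sqrt(6) (t = -6**(3/2)*74 + 2 = -6*sqrt(6)*74 + 2 = -444*sqrt(6) + 2 = 2 - 444*sqrt(6) ≈ -1085.6)
sqrt(t + (k(48 + 24) + 25102)) = sqrt((2 - 444*sqrt(6)) + ((48 + 24) + 25102)) = sqrt((2 - 444*sqrt(6)) + (72 + 25102)) = sqrt((2 - 444*sqrt(6)) + 25174) = sqrt(25176 - 444*sqrt(6))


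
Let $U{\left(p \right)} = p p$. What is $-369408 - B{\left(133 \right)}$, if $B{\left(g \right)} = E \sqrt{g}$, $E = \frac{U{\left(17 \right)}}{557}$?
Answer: $-369408 - \frac{289 \sqrt{133}}{557} \approx -3.6941 \cdot 10^{5}$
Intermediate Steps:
$U{\left(p \right)} = p^{2}$
$E = \frac{289}{557}$ ($E = \frac{17^{2}}{557} = 289 \cdot \frac{1}{557} = \frac{289}{557} \approx 0.51885$)
$B{\left(g \right)} = \frac{289 \sqrt{g}}{557}$
$-369408 - B{\left(133 \right)} = -369408 - \frac{289 \sqrt{133}}{557}$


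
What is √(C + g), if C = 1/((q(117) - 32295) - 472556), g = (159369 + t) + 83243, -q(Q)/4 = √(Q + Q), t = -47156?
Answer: √(98676157055 + 2345472*√26)/√(504851 + 12*√26) ≈ 442.10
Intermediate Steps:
q(Q) = -4*√2*√Q (q(Q) = -4*√(Q + Q) = -4*√2*√Q)
g = 195456 (g = (159369 - 47156) + 83243 = 112213 + 83243 = 195456)
C = 1/(-504851 - 12*√26) (C = 1/((-4*√2*√117 - 32295) - 472556) = 1/((-4*√2*3*√13 - 32295) - 472556) = 1/((-12*√26 - 32295) - 472556) = 1/((-32295 - 12*√26) - 472556) = 1/(-504851 - 12*√26) ≈ -1.9805e-6)
√(C + g) = √((-504851/254874528457 + 12*√26/254874528457) + 195456) = √(49816755833586541/254874528457 + 12*√26/254874528457)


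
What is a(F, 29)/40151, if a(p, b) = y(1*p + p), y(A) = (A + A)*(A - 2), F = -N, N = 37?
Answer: 11248/40151 ≈ 0.28014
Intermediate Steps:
F = -37 (F = -1*37 = -37)
y(A) = 2*A*(-2 + A) (y(A) = (2*A)*(-2 + A) = 2*A*(-2 + A))
a(p, b) = 4*p*(-2 + 2*p) (a(p, b) = 2*(1*p + p)*(-2 + (1*p + p)) = 2*(p + p)*(-2 + (p + p)) = 2*(2*p)*(-2 + 2*p) = 4*p*(-2 + 2*p))
a(F, 29)/40151 = (8*(-37)*(-1 - 37))/40151 = (8*(-37)*(-38))*(1/40151) = 11248*(1/40151) = 11248/40151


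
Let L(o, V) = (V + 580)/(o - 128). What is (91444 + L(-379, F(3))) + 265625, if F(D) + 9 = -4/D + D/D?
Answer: 543100237/1521 ≈ 3.5707e+5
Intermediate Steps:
F(D) = -8 - 4/D (F(D) = -9 + (-4/D + D/D) = -9 + (-4/D + 1) = -9 + (1 - 4/D) = -8 - 4/D)
L(o, V) = (580 + V)/(-128 + o)
(91444 + L(-379, F(3))) + 265625 = (91444 + (580 + (-8 - 4/3))/(-128 - 379)) + 265625 = (91444 + (580 + (-8 - 4*⅓))/(-507)) + 265625 = (91444 - (580 + (-8 - 4/3))/507) + 265625 = (91444 - (580 - 28/3)/507) + 265625 = (91444 - 1/507*1712/3) + 265625 = (91444 - 1712/1521) + 265625 = 139084612/1521 + 265625 = 543100237/1521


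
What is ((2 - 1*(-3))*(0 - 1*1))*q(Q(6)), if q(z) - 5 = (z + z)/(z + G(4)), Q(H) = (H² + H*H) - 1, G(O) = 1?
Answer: -1255/36 ≈ -34.861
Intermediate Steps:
Q(H) = -1 + 2*H² (Q(H) = (H² + H²) - 1 = 2*H² - 1 = -1 + 2*H²)
q(z) = 5 + 2*z/(1 + z) (q(z) = 5 + (z + z)/(z + 1) = 5 + (2*z)/(1 + z) = 5 + 2*z/(1 + z))
((2 - 1*(-3))*(0 - 1*1))*q(Q(6)) = ((2 - 1*(-3))*(0 - 1*1))*((5 + 7*(-1 + 2*6²))/(1 + (-1 + 2*6²))) = ((2 + 3)*(0 - 1))*((5 + 7*(-1 + 2*36))/(1 + (-1 + 2*36))) = (5*(-1))*((5 + 7*(-1 + 72))/(1 + (-1 + 72))) = -5*(5 + 7*71)/(1 + 71) = -5*(5 + 497)/72 = -5*502/72 = -5*251/36 = -1255/36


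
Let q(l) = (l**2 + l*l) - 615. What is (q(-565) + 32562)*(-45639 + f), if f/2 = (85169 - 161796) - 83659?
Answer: -245506755767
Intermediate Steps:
f = -320572 (f = 2*((85169 - 161796) - 83659) = 2*(-76627 - 83659) = 2*(-160286) = -320572)
q(l) = -615 + 2*l**2 (q(l) = (l**2 + l**2) - 615 = 2*l**2 - 615 = -615 + 2*l**2)
(q(-565) + 32562)*(-45639 + f) = ((-615 + 2*(-565)**2) + 32562)*(-45639 - 320572) = ((-615 + 2*319225) + 32562)*(-366211) = ((-615 + 638450) + 32562)*(-366211) = (637835 + 32562)*(-366211) = 670397*(-366211) = -245506755767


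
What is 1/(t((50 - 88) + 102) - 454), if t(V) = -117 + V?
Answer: -1/507 ≈ -0.0019724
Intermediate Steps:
1/(t((50 - 88) + 102) - 454) = 1/((-117 + ((50 - 88) + 102)) - 454) = 1/((-117 + (-38 + 102)) - 454) = 1/((-117 + 64) - 454) = 1/(-53 - 454) = 1/(-507) = -1/507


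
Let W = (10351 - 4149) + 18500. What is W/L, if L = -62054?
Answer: -537/1349 ≈ -0.39807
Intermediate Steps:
W = 24702 (W = 6202 + 18500 = 24702)
W/L = 24702/(-62054) = 24702*(-1/62054) = -537/1349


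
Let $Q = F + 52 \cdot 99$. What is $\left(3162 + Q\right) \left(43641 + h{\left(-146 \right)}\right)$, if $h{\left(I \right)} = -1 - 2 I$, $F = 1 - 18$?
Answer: $364328076$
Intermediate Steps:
$F = -17$ ($F = 1 - 18 = -17$)
$Q = 5131$ ($Q = -17 + 52 \cdot 99 = -17 + 5148 = 5131$)
$\left(3162 + Q\right) \left(43641 + h{\left(-146 \right)}\right) = \left(3162 + 5131\right) \left(43641 - -291\right) = 8293 \left(43641 + \left(-1 + 292\right)\right) = 8293 \left(43641 + 291\right) = 8293 \cdot 43932 = 364328076$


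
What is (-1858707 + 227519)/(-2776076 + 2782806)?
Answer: -815594/3365 ≈ -242.38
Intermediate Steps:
(-1858707 + 227519)/(-2776076 + 2782806) = -1631188/6730 = -1631188*1/6730 = -815594/3365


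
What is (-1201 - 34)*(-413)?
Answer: 510055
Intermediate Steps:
(-1201 - 34)*(-413) = -1235*(-413) = 510055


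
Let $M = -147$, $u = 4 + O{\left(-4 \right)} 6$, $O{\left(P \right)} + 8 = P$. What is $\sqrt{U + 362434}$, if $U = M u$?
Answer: $\sqrt{372430} \approx 610.27$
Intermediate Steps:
$O{\left(P \right)} = -8 + P$
$u = -68$ ($u = 4 + \left(-8 - 4\right) 6 = 4 - 72 = -68$)
$U = 9996$ ($U = \left(-147\right) \left(-68\right) = 9996$)
$\sqrt{U + 362434} = \sqrt{9996 + 362434} = \sqrt{372430}$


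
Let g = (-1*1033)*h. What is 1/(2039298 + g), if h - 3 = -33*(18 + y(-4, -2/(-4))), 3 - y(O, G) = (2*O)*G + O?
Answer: 1/3024780 ≈ 3.3060e-7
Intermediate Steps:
y(O, G) = 3 - O - 2*G*O (y(O, G) = 3 - ((2*O)*G + O) = 3 - (2*G*O + O) = 3 - (O + 2*G*O) = 3 + (-O - 2*G*O) = 3 - O - 2*G*O)
h = -954 (h = 3 - 33*(18 + (3 - 1*(-4) - 2*(-2/(-4))*(-4))) = 3 - 33*(18 + (3 + 4 - 2*(-2*(-1/4))*(-4))) = 3 - 33*(18 + (3 + 4 - 2*1/2*(-4))) = 3 - 33*(18 + (3 + 4 + 4)) = 3 - 33*(18 + 11) = 3 - 33*29 = 3 - 957 = -954)
g = 985482 (g = -1*1033*(-954) = -1033*(-954) = 985482)
1/(2039298 + g) = 1/(2039298 + 985482) = 1/3024780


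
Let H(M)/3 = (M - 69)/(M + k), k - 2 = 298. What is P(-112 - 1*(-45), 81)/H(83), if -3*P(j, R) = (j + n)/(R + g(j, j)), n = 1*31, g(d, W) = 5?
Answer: 383/301 ≈ 1.2724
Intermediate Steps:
k = 300 (k = 2 + 298 = 300)
n = 31
H(M) = 3*(-69 + M)/(300 + M) (H(M) = 3*((M - 69)/(M + 300)) = 3*((-69 + M)/(300 + M)) = 3*(-69 + M)/(300 + M))
P(j, R) = -(31 + j)/(3*(5 + R)) (P(j, R) = -(j + 31)/(3*(R + 5)) = -(31 + j)/(3*(5 + R)))
P(-112 - 1*(-45), 81)/H(83) = ((-31 - (-112 - 1*(-45)))/(3*(5 + 81)))/((3*(-69 + 83)/(300 + 83))) = ((⅓)*(-31 - (-112 + 45))/86)/((3*14/383)) = ((⅓)*(1/86)*(-31 - 1*(-67)))/((3*(1/383)*14)) = ((⅓)*(1/86)*(-31 + 67))/(42/383) = ((⅓)*(1/86)*36)*(383/42) = (6/43)*(383/42) = 383/301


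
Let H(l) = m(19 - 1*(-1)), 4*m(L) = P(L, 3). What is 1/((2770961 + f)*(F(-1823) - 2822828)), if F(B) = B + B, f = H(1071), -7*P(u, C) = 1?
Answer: -2/15664098241137 ≈ -1.2768e-13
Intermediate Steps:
P(u, C) = -⅐ (P(u, C) = -⅐*1 = -⅐)
m(L) = -1/28 (m(L) = (¼)*(-⅐) = -1/28)
H(l) = -1/28
f = -1/28 ≈ -0.035714
F(B) = 2*B
1/((2770961 + f)*(F(-1823) - 2822828)) = 1/((2770961 - 1/28)*(2*(-1823) - 2822828)) = 1/(77586907*(-3646 - 2822828)/28) = 1/((77586907/28)*(-2826474)) = 1/(-15664098241137/2) = -2/15664098241137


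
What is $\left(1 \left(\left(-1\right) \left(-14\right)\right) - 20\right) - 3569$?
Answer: $-3575$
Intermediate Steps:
$\left(1 \left(\left(-1\right) \left(-14\right)\right) - 20\right) - 3569 = \left(1 \cdot 14 - 20\right) - 3569 = \left(14 - 20\right) - 3569 = -6 - 3569 = -3575$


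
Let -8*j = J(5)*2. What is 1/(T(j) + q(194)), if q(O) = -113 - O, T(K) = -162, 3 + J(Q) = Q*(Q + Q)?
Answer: -1/469 ≈ -0.0021322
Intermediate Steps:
J(Q) = -3 + 2*Q² (J(Q) = -3 + Q*(Q + Q) = -3 + Q*(2*Q) = -3 + 2*Q²)
j = -47/4 (j = -(-3 + 2*5²)*2/8 = -(-3 + 2*25)*2/8 = -(-3 + 50)*2/8 = -47*2/8 = -⅛*94 = -47/4 ≈ -11.750)
1/(T(j) + q(194)) = 1/(-162 + (-113 - 1*194)) = 1/(-162 + (-113 - 194)) = 1/(-162 - 307) = 1/(-469) = -1/469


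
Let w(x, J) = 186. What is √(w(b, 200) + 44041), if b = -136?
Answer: √44227 ≈ 210.30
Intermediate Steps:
√(w(b, 200) + 44041) = √(186 + 44041) = √44227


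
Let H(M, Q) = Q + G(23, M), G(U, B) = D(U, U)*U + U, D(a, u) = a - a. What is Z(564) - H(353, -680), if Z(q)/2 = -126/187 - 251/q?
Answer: 34528237/52734 ≈ 654.76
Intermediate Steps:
Z(q) = -252/187 - 502/q (Z(q) = 2*(-126/187 - 251/q) = -252/187 - 502/q)
D(a, u) = 0
G(U, B) = U (G(U, B) = 0*U + U = 0 + U = U)
H(M, Q) = 23 + Q (H(M, Q) = Q + 23 = 23 + Q)
Z(564) - H(353, -680) = (-252/187 - 502/564) - (23 - 680) = (-252/187 - 502*1/564) - 1*(-657) = (-252/187 - 251/282) + 657 = -118001/52734 + 657 = 34528237/52734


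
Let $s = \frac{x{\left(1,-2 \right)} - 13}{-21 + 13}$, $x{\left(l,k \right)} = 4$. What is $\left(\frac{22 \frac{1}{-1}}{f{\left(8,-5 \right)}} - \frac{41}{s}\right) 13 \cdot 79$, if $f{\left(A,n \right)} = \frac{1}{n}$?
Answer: $\frac{679874}{9} \approx 75542.0$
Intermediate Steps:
$s = \frac{9}{8}$ ($s = \frac{4 - 13}{-21 + 13} = - \frac{9}{-8} = \left(-9\right) \left(- \frac{1}{8}\right) = \frac{9}{8} \approx 1.125$)
$\left(\frac{22 \frac{1}{-1}}{f{\left(8,-5 \right)}} - \frac{41}{s}\right) 13 \cdot 79 = \left(\frac{22 \frac{1}{-1}}{\frac{1}{-5}} - \frac{41}{\frac{9}{8}}\right) 13 \cdot 79 = \left(\frac{22 \left(-1\right)}{- \frac{1}{5}} - \frac{328}{9}\right) 13 \cdot 79 = \left(\left(-22\right) \left(-5\right) - \frac{328}{9}\right) 13 \cdot 79 = \left(110 - \frac{328}{9}\right) 13 \cdot 79 = \frac{662}{9} \cdot 13 \cdot 79 = \frac{8606}{9} \cdot 79 = \frac{679874}{9}$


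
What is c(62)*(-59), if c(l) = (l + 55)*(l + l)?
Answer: -855972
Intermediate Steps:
c(l) = 2*l*(55 + l) (c(l) = (55 + l)*(2*l) = 2*l*(55 + l))
c(62)*(-59) = (2*62*(55 + 62))*(-59) = (2*62*117)*(-59) = 14508*(-59) = -855972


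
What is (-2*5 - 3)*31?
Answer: -403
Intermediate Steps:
(-2*5 - 3)*31 = (-10 - 3)*31 = -13*31 = -403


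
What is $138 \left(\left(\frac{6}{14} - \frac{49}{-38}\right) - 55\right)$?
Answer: $- \frac{977937}{133} \approx -7352.9$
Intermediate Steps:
$138 \left(\left(\frac{6}{14} - \frac{49}{-38}\right) - 55\right) = 138 \left(\left(6 \cdot \frac{1}{14} - - \frac{49}{38}\right) - 55\right) = 138 \left(\left(\frac{3}{7} + \frac{49}{38}\right) - 55\right) = 138 \left(\frac{457}{266} - 55\right) = 138 \left(- \frac{14173}{266}\right) = - \frac{977937}{133}$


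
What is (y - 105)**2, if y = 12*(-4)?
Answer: 23409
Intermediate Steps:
y = -48
(y - 105)**2 = (-48 - 105)**2 = (-153)**2 = 23409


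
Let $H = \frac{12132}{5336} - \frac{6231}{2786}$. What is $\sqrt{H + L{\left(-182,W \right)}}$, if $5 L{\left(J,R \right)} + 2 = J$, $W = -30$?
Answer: $\frac{i \sqrt{793421540787470}}{4645655} \approx 6.0632 i$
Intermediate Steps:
$L{\left(J,R \right)} = - \frac{2}{5} + \frac{J}{5}$
$H = \frac{34446}{929131}$ ($H = 12132 \cdot \frac{1}{5336} - \frac{6231}{2786} = \frac{3033}{1334} - \frac{6231}{2786} = \frac{34446}{929131} \approx 0.037073$)
$\sqrt{H + L{\left(-182,W \right)}} = \sqrt{\frac{34446}{929131} + \left(- \frac{2}{5} + \frac{1}{5} \left(-182\right)\right)} = \sqrt{\frac{34446}{929131} - \frac{184}{5}} = \sqrt{- \frac{170787874}{4645655}} = \frac{i \sqrt{793421540787470}}{4645655}$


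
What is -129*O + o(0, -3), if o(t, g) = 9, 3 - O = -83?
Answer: -11085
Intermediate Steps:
O = 86 (O = 3 - 1*(-83) = 3 + 83 = 86)
-129*O + o(0, -3) = -129*86 + 9 = -11094 + 9 = -11085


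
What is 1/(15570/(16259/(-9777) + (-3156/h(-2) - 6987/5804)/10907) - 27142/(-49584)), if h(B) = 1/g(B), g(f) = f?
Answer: -3327844271879112/47780638206788650447 ≈ -6.9648e-5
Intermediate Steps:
h(B) = 1/B
1/(15570/(16259/(-9777) + (-3156/h(-2) - 6987/5804)/10907) - 27142/(-49584)) = 1/(15570/(16259/(-9777) + (-3156/(1/(-2)) - 6987/5804)/10907) - 27142/(-49584)) = 1/(15570/(16259*(-1/9777) + (-3156/(-½) - 6987*1/5804)*(1/10907)) - 27142*(-1/49584)) = 1/(15570/(-16259/9777 + (-3156*(-2) - 6987/5804)*(1/10907)) + 13571/24792) = 1/(15570/(-16259/9777 + (6312 - 6987/5804)*(1/10907)) + 13571/24792) = 1/(15570/(-16259/9777 + (36627861/5804)*(1/10907)) + 13571/24792) = 1/(15570/(-16259/9777 + 36627861/63304228) + 13571/24792) = 1/(15570/(-671152846055/618925437156) + 13571/24792) = 1/(15570*(-618925437156/671152846055) + 13571/24792) = 1/(-1927333811303784/134230569211 + 13571/24792) = 1/(-47780638206788650447/3327844271879112) = -3327844271879112/47780638206788650447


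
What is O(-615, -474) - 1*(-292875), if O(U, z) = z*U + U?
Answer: 583770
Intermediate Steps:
O(U, z) = U + U*z (O(U, z) = U*z + U = U + U*z)
O(-615, -474) - 1*(-292875) = -615*(1 - 474) - 1*(-292875) = -615*(-473) + 292875 = 290895 + 292875 = 583770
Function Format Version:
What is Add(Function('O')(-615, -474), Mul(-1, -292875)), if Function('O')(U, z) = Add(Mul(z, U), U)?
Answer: 583770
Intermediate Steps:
Function('O')(U, z) = Add(U, Mul(U, z)) (Function('O')(U, z) = Add(Mul(U, z), U) = Add(U, Mul(U, z)))
Add(Function('O')(-615, -474), Mul(-1, -292875)) = Add(Mul(-615, Add(1, -474)), Mul(-1, -292875)) = Add(Mul(-615, -473), 292875) = Add(290895, 292875) = 583770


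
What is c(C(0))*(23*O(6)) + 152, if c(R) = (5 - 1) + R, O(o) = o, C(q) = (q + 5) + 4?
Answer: 1946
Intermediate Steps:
C(q) = 9 + q (C(q) = (5 + q) + 4 = 9 + q)
c(R) = 4 + R
c(C(0))*(23*O(6)) + 152 = (4 + (9 + 0))*(23*6) + 152 = (4 + 9)*138 + 152 = 13*138 + 152 = 1794 + 152 = 1946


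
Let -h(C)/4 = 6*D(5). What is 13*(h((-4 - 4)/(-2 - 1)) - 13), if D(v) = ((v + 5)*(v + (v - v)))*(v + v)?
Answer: -156169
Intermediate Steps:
D(v) = 2*v**2*(5 + v) (D(v) = ((5 + v)*(v + 0))*(2*v) = ((5 + v)*v)*(2*v) = (v*(5 + v))*(2*v) = 2*v**2*(5 + v))
h(C) = -12000 (h(C) = -24*2*5**2*(5 + 5) = -24*2*25*10 = -24*500 = -4*3000 = -12000)
13*(h((-4 - 4)/(-2 - 1)) - 13) = 13*(-12000 - 13) = 13*(-12013) = -156169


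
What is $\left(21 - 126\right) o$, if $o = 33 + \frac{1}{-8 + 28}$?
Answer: $- \frac{13881}{4} \approx -3470.3$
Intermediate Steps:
$o = \frac{661}{20}$ ($o = 33 + \frac{1}{20} = \frac{661}{20} \approx 33.05$)
$\left(21 - 126\right) o = \left(21 - 126\right) \frac{661}{20} = \left(-105\right) \frac{661}{20} = - \frac{13881}{4}$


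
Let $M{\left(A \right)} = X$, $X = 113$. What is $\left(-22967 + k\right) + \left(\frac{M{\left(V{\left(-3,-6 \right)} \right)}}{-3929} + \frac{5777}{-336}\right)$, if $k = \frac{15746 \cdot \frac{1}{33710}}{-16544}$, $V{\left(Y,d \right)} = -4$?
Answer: $- \frac{528810919201378787}{23007562042080} \approx -22984.0$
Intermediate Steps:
$k = - \frac{7873}{278849120}$ ($k = 15746 \cdot \frac{1}{33710} \left(- \frac{1}{16544}\right) = \frac{7873}{16855} \left(- \frac{1}{16544}\right) = - \frac{7873}{278849120} \approx -2.8234 \cdot 10^{-5}$)
$M{\left(A \right)} = 113$
$\left(-22967 + k\right) + \left(\frac{M{\left(V{\left(-3,-6 \right)} \right)}}{-3929} + \frac{5777}{-336}\right) = \left(-22967 - \frac{7873}{278849120}\right) + \left(\frac{113}{-3929} + \frac{5777}{-336}\right) = - \frac{6404327746913}{278849120} + \left(113 \left(- \frac{1}{3929}\right) + 5777 \left(- \frac{1}{336}\right)\right) = - \frac{6404327746913}{278849120} - \frac{22735801}{1320144} = - \frac{528810919201378787}{23007562042080}$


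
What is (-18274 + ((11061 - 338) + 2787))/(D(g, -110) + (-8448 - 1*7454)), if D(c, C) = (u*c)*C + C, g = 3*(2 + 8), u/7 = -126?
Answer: -1191/723647 ≈ -0.0016458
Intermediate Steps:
u = -882 (u = 7*(-126) = -882)
g = 30 (g = 3*10 = 30)
D(c, C) = C - 882*C*c (D(c, C) = (-882*c)*C + C = -882*C*c + C = C - 882*C*c)
(-18274 + ((11061 - 338) + 2787))/(D(g, -110) + (-8448 - 1*7454)) = (-18274 + ((11061 - 338) + 2787))/(-110*(1 - 882*30) + (-8448 - 1*7454)) = (-18274 + (10723 + 2787))/(-110*(1 - 26460) + (-8448 - 7454)) = (-18274 + 13510)/(-110*(-26459) - 15902) = -4764/(2910490 - 15902) = -4764/2894588 = -4764*1/2894588 = -1191/723647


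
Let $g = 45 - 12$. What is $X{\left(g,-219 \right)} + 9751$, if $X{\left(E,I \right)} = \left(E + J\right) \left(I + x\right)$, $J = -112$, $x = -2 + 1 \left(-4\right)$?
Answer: $27526$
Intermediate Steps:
$g = 33$ ($g = 45 - 12 = 33$)
$x = -6$ ($x = -2 - 4 = -6$)
$X{\left(E,I \right)} = \left(-112 + E\right) \left(-6 + I\right)$ ($X{\left(E,I \right)} = \left(E - 112\right) \left(I - 6\right) = \left(-112 + E\right) \left(-6 + I\right)$)
$X{\left(g,-219 \right)} + 9751 = \left(672 - -24528 - 198 + 33 \left(-219\right)\right) + 9751 = \left(672 + 24528 - 198 - 7227\right) + 9751 = 17775 + 9751 = 27526$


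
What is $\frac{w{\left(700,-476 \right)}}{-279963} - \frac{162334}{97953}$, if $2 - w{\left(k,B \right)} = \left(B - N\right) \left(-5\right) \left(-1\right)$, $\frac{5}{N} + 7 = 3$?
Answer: $- \frac{60906967309}{36564287652} \approx -1.6658$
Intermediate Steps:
$N = - \frac{5}{4}$ ($N = \frac{5}{-7 + 3} = \frac{5}{-4} = 5 \left(- \frac{1}{4}\right) = - \frac{5}{4} \approx -1.25$)
$w{\left(k,B \right)} = - \frac{17}{4} - 5 B$ ($w{\left(k,B \right)} = 2 - \left(B - - \frac{5}{4}\right) \left(-5\right) \left(-1\right) = 2 - \left(B + \frac{5}{4}\right) \left(-5\right) \left(-1\right) = 2 - \left(\frac{5}{4} + B\right) \left(-5\right) \left(-1\right) = 2 - \left(- \frac{25}{4} - 5 B\right) \left(-1\right) = 2 - \left(\frac{25}{4} + 5 B\right) = - \frac{17}{4} - 5 B$)
$\frac{w{\left(700,-476 \right)}}{-279963} - \frac{162334}{97953} = \frac{- \frac{17}{4} - -2380}{-279963} - \frac{162334}{97953} = \left(- \frac{17}{4} + 2380\right) \left(- \frac{1}{279963}\right) - \frac{162334}{97953} = \frac{9503}{4} \left(- \frac{1}{279963}\right) - \frac{162334}{97953} = - \frac{9503}{1119852} - \frac{162334}{97953} = - \frac{60906967309}{36564287652}$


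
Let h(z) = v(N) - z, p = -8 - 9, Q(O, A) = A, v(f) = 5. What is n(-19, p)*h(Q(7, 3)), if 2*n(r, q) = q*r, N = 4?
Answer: 323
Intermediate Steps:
p = -17
n(r, q) = q*r/2 (n(r, q) = (q*r)/2 = q*r/2)
h(z) = 5 - z
n(-19, p)*h(Q(7, 3)) = ((1/2)*(-17)*(-19))*(5 - 1*3) = 323*(5 - 3)/2 = (323/2)*2 = 323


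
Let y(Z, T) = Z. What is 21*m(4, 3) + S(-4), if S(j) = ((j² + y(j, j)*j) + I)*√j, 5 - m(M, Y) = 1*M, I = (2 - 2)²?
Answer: 21 + 64*I ≈ 21.0 + 64.0*I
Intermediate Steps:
I = 0 (I = 0² = 0)
m(M, Y) = 5 - M
S(j) = 2*j^(5/2) (S(j) = ((j² + j*j) + 0)*√j = ((j² + j²) + 0)*√j = (2*j² + 0)*√j = (2*j²)*√j = 2*j^(5/2))
21*m(4, 3) + S(-4) = 21*(5 - 1*4) + 2*(-4)^(5/2) = 21*(5 - 4) + 2*(32*I) = 21*1 + 64*I = 21 + 64*I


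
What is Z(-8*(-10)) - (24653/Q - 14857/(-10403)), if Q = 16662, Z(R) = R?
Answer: 13362770387/173334786 ≈ 77.092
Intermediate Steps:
Z(-8*(-10)) - (24653/Q - 14857/(-10403)) = -8*(-10) - (24653/16662 - 14857/(-10403)) = 80 - (24653*(1/16662) - 14857*(-1/10403)) = 80 - (24653/16662 + 14857/10403) = 80 - 1*504012493/173334786 = 80 - 504012493/173334786 = 13362770387/173334786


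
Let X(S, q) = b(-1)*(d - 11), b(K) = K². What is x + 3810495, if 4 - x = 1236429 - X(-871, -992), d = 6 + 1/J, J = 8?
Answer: 20592521/8 ≈ 2.5741e+6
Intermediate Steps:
d = 49/8 (d = 6 + 1/8 = 6 + ⅛ = 49/8 ≈ 6.1250)
X(S, q) = -39/8 (X(S, q) = (-1)²*(49/8 - 11) = 1*(-39/8) = -39/8)
x = -9891439/8 (x = 4 - (1236429 - 1*(-39/8)) = 4 - (1236429 + 39/8) = 4 - 1*9891471/8 = 4 - 9891471/8 = -9891439/8 ≈ -1.2364e+6)
x + 3810495 = -9891439/8 + 3810495 = 20592521/8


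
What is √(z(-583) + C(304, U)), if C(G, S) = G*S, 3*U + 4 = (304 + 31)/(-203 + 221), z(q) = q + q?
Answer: √25482/9 ≈ 17.737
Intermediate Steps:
z(q) = 2*q
U = 263/54 (U = -4/3 + ((304 + 31)/(-203 + 221))/3 = -4/3 + (335/18)/3 = -4/3 + (335*(1/18))/3 = -4/3 + (⅓)*(335/18) = -4/3 + 335/54 = 263/54 ≈ 4.8704)
√(z(-583) + C(304, U)) = √(2*(-583) + 304*(263/54)) = √(-1166 + 39976/27) = √(8494/27) = √25482/9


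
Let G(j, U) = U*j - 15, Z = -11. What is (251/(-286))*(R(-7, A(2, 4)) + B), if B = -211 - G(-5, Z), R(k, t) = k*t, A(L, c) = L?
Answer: 66515/286 ≈ 232.57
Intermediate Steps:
G(j, U) = -15 + U*j
B = -251 (B = -211 - (-15 - 11*(-5)) = -211 - (-15 + 55) = -211 - 1*40 = -211 - 40 = -251)
(251/(-286))*(R(-7, A(2, 4)) + B) = (251/(-286))*(-7*2 - 251) = (251*(-1/286))*(-14 - 251) = -251/286*(-265) = 66515/286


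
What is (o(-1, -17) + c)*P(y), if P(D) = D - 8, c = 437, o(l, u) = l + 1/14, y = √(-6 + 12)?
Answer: -24420/7 + 6105*√6/14 ≈ -2420.4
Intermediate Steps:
y = √6 ≈ 2.4495
o(l, u) = 1/14 + l (o(l, u) = l + 1/14 = 1/14 + l)
P(D) = -8 + D
(o(-1, -17) + c)*P(y) = ((1/14 - 1) + 437)*(-8 + √6) = (-13/14 + 437)*(-8 + √6) = 6105*(-8 + √6)/14 = -24420/7 + 6105*√6/14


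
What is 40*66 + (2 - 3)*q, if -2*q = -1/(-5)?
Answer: 26401/10 ≈ 2640.1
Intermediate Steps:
q = -1/10 (q = -(-1)/(2*(-5)) = -(-1)*(-1)/(2*5) = -1/2*1/5 = -1/10 ≈ -0.10000)
40*66 + (2 - 3)*q = 40*66 + (2 - 3)*(-1/10) = 2640 - 1*(-1/10) = 2640 + 1/10 = 26401/10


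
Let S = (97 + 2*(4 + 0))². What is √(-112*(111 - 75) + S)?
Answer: 3*√777 ≈ 83.624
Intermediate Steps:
S = 11025 (S = (97 + 2*4)² = (97 + 8)² = 105² = 11025)
√(-112*(111 - 75) + S) = √(-112*(111 - 75) + 11025) = √(-112*36 + 11025) = √(-4032 + 11025) = √6993 = 3*√777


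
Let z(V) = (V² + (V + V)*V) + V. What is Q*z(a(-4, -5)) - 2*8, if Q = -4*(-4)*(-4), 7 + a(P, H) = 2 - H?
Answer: -16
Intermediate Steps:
a(P, H) = -5 - H (a(P, H) = -7 + (2 - H) = -5 - H)
z(V) = V + 3*V² (z(V) = (V² + (2*V)*V) + V = (V² + 2*V²) + V = 3*V² + V = V + 3*V²)
Q = -64 (Q = 16*(-4) = -64)
Q*z(a(-4, -5)) - 2*8 = -64*(-5 - 1*(-5))*(1 + 3*(-5 - 1*(-5))) - 2*8 = -64*(-5 + 5)*(1 + 3*(-5 + 5)) - 16 = -0*(1 + 3*0) - 16 = -0*(1 + 0) - 16 = -0 - 16 = -64*0 - 16 = 0 - 16 = -16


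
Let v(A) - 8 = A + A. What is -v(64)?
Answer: -136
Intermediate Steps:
v(A) = 8 + 2*A (v(A) = 8 + (A + A) = 8 + 2*A)
-v(64) = -(8 + 2*64) = -(8 + 128) = -1*136 = -136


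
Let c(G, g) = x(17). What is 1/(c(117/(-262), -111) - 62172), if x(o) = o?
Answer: -1/62155 ≈ -1.6089e-5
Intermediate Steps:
c(G, g) = 17
1/(c(117/(-262), -111) - 62172) = 1/(17 - 62172) = 1/(-62155) = -1/62155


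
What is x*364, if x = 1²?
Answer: 364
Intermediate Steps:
x = 1
x*364 = 1*364 = 364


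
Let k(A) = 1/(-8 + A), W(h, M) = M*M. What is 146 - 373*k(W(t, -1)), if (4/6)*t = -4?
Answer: 1395/7 ≈ 199.29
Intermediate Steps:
t = -6 (t = (3/2)*(-4) = -6)
W(h, M) = M**2
146 - 373*k(W(t, -1)) = 146 - 373/(-8 + (-1)**2) = 146 - 373/(-8 + 1) = 146 - 373/(-7) = 146 - 373*(-1/7) = 146 + 373/7 = 1395/7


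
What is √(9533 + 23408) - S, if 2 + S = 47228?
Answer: -47226 + √32941 ≈ -47045.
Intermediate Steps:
S = 47226 (S = -2 + 47228 = 47226)
√(9533 + 23408) - S = √(9533 + 23408) - 1*47226 = √32941 - 47226 = -47226 + √32941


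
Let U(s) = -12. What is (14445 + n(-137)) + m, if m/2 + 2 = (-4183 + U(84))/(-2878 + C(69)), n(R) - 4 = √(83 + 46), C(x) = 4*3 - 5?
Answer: 41479985/2871 + √129 ≈ 14459.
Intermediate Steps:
C(x) = 7 (C(x) = 12 - 5 = 7)
n(R) = 4 + √129 (n(R) = 4 + √(83 + 46) = 4 + √129)
m = -3094/2871 (m = -4 + 2*((-4183 - 12)/(-2878 + 7)) = -4 + 2*(-4195/(-2871)) = -4 + 2*(-4195*(-1/2871)) = -4 + 2*(4195/2871) = -4 + 8390/2871 = -3094/2871 ≈ -1.0777)
(14445 + n(-137)) + m = (14445 + (4 + √129)) - 3094/2871 = (14449 + √129) - 3094/2871 = 41479985/2871 + √129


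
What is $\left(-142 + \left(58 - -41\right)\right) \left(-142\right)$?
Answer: $6106$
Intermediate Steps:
$\left(-142 + \left(58 - -41\right)\right) \left(-142\right) = \left(-142 + \left(58 + 41\right)\right) \left(-142\right) = \left(-142 + 99\right) \left(-142\right) = \left(-43\right) \left(-142\right) = 6106$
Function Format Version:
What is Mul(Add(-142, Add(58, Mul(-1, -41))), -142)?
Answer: 6106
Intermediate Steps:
Mul(Add(-142, Add(58, Mul(-1, -41))), -142) = Mul(Add(-142, Add(58, 41)), -142) = Mul(Add(-142, 99), -142) = Mul(-43, -142) = 6106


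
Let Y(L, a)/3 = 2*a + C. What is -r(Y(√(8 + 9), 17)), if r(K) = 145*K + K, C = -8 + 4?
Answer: -13140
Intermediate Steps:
C = -4
Y(L, a) = -12 + 6*a (Y(L, a) = 3*(2*a - 4) = 3*(-4 + 2*a) = -12 + 6*a)
r(K) = 146*K
-r(Y(√(8 + 9), 17)) = -146*(-12 + 6*17) = -146*(-12 + 102) = -146*90 = -1*13140 = -13140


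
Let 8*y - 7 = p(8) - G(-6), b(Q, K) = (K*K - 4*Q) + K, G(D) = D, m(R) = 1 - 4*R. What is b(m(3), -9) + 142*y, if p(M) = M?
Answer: 1955/4 ≈ 488.75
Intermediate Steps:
b(Q, K) = K + K² - 4*Q (b(Q, K) = (K² - 4*Q) + K = K + K² - 4*Q)
y = 21/8 (y = 7/8 + (8 - 1*(-6))/8 = 7/8 + (8 + 6)/8 = 7/8 + (⅛)*14 = 7/8 + 7/4 = 21/8 ≈ 2.6250)
b(m(3), -9) + 142*y = (-9 + (-9)² - 4*(1 - 4*3)) + 142*(21/8) = (-9 + 81 - 4*(1 - 12)) + 1491/4 = (-9 + 81 - 4*(-11)) + 1491/4 = (-9 + 81 + 44) + 1491/4 = 116 + 1491/4 = 1955/4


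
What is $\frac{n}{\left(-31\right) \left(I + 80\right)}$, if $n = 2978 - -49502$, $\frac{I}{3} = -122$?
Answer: $\frac{26240}{4433} \approx 5.9192$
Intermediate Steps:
$I = -366$ ($I = 3 \left(-122\right) = -366$)
$n = 52480$ ($n = 2978 + 49502 = 52480$)
$\frac{n}{\left(-31\right) \left(I + 80\right)} = \frac{52480}{\left(-31\right) \left(-366 + 80\right)} = \frac{52480}{\left(-31\right) \left(-286\right)} = \frac{52480}{8866} = 52480 \cdot \frac{1}{8866} = \frac{26240}{4433}$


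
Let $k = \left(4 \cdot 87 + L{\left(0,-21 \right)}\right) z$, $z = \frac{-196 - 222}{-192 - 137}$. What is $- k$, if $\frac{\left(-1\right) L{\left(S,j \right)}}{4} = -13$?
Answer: $- \frac{167200}{329} \approx -508.21$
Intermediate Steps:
$L{\left(S,j \right)} = 52$ ($L{\left(S,j \right)} = \left(-4\right) \left(-13\right) = 52$)
$z = \frac{418}{329}$ ($z = - \frac{418}{-329} = \left(-418\right) \left(- \frac{1}{329}\right) = \frac{418}{329} \approx 1.2705$)
$k = \frac{167200}{329}$ ($k = \left(4 \cdot 87 + 52\right) \frac{418}{329} = \left(348 + 52\right) \frac{418}{329} = 400 \cdot \frac{418}{329} = \frac{167200}{329} \approx 508.21$)
$- k = \left(-1\right) \frac{167200}{329} = - \frac{167200}{329}$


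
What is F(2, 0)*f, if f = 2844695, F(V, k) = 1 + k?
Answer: 2844695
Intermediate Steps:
F(2, 0)*f = (1 + 0)*2844695 = 1*2844695 = 2844695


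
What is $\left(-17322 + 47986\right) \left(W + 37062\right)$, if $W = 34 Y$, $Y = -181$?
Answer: $947762912$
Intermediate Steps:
$W = -6154$ ($W = 34 \left(-181\right) = -6154$)
$\left(-17322 + 47986\right) \left(W + 37062\right) = \left(-17322 + 47986\right) \left(-6154 + 37062\right) = 30664 \cdot 30908 = 947762912$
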